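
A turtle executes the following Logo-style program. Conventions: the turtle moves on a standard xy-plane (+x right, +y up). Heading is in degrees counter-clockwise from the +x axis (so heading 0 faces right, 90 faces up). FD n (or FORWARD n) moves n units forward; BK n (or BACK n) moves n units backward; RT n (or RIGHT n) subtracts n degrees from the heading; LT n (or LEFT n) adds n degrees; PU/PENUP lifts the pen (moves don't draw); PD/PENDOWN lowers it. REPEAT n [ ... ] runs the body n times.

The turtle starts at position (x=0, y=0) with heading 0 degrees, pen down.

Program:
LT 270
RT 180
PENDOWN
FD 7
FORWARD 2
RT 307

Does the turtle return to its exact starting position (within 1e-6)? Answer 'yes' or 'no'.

Executing turtle program step by step:
Start: pos=(0,0), heading=0, pen down
LT 270: heading 0 -> 270
RT 180: heading 270 -> 90
PD: pen down
FD 7: (0,0) -> (0,7) [heading=90, draw]
FD 2: (0,7) -> (0,9) [heading=90, draw]
RT 307: heading 90 -> 143
Final: pos=(0,9), heading=143, 2 segment(s) drawn

Start position: (0, 0)
Final position: (0, 9)
Distance = 9; >= 1e-6 -> NOT closed

Answer: no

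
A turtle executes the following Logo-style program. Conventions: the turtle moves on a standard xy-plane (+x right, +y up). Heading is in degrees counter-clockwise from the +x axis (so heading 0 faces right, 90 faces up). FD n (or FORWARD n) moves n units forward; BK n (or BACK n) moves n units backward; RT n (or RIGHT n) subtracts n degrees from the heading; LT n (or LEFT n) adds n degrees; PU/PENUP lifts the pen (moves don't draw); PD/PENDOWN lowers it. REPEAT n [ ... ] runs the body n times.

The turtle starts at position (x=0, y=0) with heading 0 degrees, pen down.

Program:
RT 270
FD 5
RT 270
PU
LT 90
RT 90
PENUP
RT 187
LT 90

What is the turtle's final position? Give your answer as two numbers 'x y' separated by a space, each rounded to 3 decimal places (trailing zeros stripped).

Answer: 0 5

Derivation:
Executing turtle program step by step:
Start: pos=(0,0), heading=0, pen down
RT 270: heading 0 -> 90
FD 5: (0,0) -> (0,5) [heading=90, draw]
RT 270: heading 90 -> 180
PU: pen up
LT 90: heading 180 -> 270
RT 90: heading 270 -> 180
PU: pen up
RT 187: heading 180 -> 353
LT 90: heading 353 -> 83
Final: pos=(0,5), heading=83, 1 segment(s) drawn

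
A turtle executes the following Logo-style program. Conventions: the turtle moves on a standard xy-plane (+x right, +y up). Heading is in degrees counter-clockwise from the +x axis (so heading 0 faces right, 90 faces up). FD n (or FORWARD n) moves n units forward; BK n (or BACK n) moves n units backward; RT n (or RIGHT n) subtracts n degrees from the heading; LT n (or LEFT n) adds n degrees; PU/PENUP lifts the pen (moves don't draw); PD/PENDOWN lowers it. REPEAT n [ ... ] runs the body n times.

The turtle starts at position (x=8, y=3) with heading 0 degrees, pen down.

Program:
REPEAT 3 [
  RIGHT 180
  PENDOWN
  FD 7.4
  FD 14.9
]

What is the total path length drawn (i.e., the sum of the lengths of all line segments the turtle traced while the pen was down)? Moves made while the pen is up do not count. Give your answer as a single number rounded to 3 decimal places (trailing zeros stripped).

Answer: 66.9

Derivation:
Executing turtle program step by step:
Start: pos=(8,3), heading=0, pen down
REPEAT 3 [
  -- iteration 1/3 --
  RT 180: heading 0 -> 180
  PD: pen down
  FD 7.4: (8,3) -> (0.6,3) [heading=180, draw]
  FD 14.9: (0.6,3) -> (-14.3,3) [heading=180, draw]
  -- iteration 2/3 --
  RT 180: heading 180 -> 0
  PD: pen down
  FD 7.4: (-14.3,3) -> (-6.9,3) [heading=0, draw]
  FD 14.9: (-6.9,3) -> (8,3) [heading=0, draw]
  -- iteration 3/3 --
  RT 180: heading 0 -> 180
  PD: pen down
  FD 7.4: (8,3) -> (0.6,3) [heading=180, draw]
  FD 14.9: (0.6,3) -> (-14.3,3) [heading=180, draw]
]
Final: pos=(-14.3,3), heading=180, 6 segment(s) drawn

Segment lengths:
  seg 1: (8,3) -> (0.6,3), length = 7.4
  seg 2: (0.6,3) -> (-14.3,3), length = 14.9
  seg 3: (-14.3,3) -> (-6.9,3), length = 7.4
  seg 4: (-6.9,3) -> (8,3), length = 14.9
  seg 5: (8,3) -> (0.6,3), length = 7.4
  seg 6: (0.6,3) -> (-14.3,3), length = 14.9
Total = 66.9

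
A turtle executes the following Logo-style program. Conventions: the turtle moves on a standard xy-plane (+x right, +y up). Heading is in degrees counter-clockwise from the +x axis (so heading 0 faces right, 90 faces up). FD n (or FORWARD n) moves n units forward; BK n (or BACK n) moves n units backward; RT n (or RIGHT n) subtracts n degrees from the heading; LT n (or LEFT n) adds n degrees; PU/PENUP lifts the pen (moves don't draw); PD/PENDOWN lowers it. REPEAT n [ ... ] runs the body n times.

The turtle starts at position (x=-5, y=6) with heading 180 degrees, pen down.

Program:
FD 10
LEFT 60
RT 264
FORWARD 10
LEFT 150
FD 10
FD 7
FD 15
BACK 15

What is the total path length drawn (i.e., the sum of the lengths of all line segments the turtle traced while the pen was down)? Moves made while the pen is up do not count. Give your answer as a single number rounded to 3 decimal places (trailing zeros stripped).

Answer: 67

Derivation:
Executing turtle program step by step:
Start: pos=(-5,6), heading=180, pen down
FD 10: (-5,6) -> (-15,6) [heading=180, draw]
LT 60: heading 180 -> 240
RT 264: heading 240 -> 336
FD 10: (-15,6) -> (-5.865,1.933) [heading=336, draw]
LT 150: heading 336 -> 126
FD 10: (-5.865,1.933) -> (-11.742,10.023) [heading=126, draw]
FD 7: (-11.742,10.023) -> (-15.857,15.686) [heading=126, draw]
FD 15: (-15.857,15.686) -> (-24.674,27.821) [heading=126, draw]
BK 15: (-24.674,27.821) -> (-15.857,15.686) [heading=126, draw]
Final: pos=(-15.857,15.686), heading=126, 6 segment(s) drawn

Segment lengths:
  seg 1: (-5,6) -> (-15,6), length = 10
  seg 2: (-15,6) -> (-5.865,1.933), length = 10
  seg 3: (-5.865,1.933) -> (-11.742,10.023), length = 10
  seg 4: (-11.742,10.023) -> (-15.857,15.686), length = 7
  seg 5: (-15.857,15.686) -> (-24.674,27.821), length = 15
  seg 6: (-24.674,27.821) -> (-15.857,15.686), length = 15
Total = 67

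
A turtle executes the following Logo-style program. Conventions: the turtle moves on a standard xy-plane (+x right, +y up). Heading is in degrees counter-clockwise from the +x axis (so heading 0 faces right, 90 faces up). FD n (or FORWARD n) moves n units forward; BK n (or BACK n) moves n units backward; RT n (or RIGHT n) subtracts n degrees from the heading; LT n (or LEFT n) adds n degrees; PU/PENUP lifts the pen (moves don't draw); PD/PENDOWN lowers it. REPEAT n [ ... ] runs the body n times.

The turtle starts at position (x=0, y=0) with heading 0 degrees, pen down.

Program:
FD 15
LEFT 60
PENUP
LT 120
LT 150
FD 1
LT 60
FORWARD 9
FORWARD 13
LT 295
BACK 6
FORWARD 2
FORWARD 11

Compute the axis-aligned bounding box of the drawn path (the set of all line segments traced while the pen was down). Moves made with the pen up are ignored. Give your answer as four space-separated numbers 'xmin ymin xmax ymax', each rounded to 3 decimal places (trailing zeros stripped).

Answer: 0 0 15 0

Derivation:
Executing turtle program step by step:
Start: pos=(0,0), heading=0, pen down
FD 15: (0,0) -> (15,0) [heading=0, draw]
LT 60: heading 0 -> 60
PU: pen up
LT 120: heading 60 -> 180
LT 150: heading 180 -> 330
FD 1: (15,0) -> (15.866,-0.5) [heading=330, move]
LT 60: heading 330 -> 30
FD 9: (15.866,-0.5) -> (23.66,4) [heading=30, move]
FD 13: (23.66,4) -> (34.919,10.5) [heading=30, move]
LT 295: heading 30 -> 325
BK 6: (34.919,10.5) -> (30.004,13.941) [heading=325, move]
FD 2: (30.004,13.941) -> (31.642,12.794) [heading=325, move]
FD 11: (31.642,12.794) -> (40.653,6.485) [heading=325, move]
Final: pos=(40.653,6.485), heading=325, 1 segment(s) drawn

Segment endpoints: x in {0, 15}, y in {0}
xmin=0, ymin=0, xmax=15, ymax=0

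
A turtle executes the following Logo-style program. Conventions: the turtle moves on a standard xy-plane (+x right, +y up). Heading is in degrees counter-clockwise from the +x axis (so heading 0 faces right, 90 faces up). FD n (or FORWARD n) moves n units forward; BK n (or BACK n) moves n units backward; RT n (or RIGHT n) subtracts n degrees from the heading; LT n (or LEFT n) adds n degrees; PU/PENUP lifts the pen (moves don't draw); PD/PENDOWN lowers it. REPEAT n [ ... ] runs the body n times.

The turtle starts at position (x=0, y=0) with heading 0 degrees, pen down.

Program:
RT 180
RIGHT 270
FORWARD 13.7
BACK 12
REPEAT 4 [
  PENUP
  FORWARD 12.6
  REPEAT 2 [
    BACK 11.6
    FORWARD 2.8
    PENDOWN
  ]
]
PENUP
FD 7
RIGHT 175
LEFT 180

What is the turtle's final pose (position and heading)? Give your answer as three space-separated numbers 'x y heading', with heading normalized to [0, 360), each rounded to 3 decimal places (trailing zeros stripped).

Answer: 0 11.3 275

Derivation:
Executing turtle program step by step:
Start: pos=(0,0), heading=0, pen down
RT 180: heading 0 -> 180
RT 270: heading 180 -> 270
FD 13.7: (0,0) -> (0,-13.7) [heading=270, draw]
BK 12: (0,-13.7) -> (0,-1.7) [heading=270, draw]
REPEAT 4 [
  -- iteration 1/4 --
  PU: pen up
  FD 12.6: (0,-1.7) -> (0,-14.3) [heading=270, move]
  REPEAT 2 [
    -- iteration 1/2 --
    BK 11.6: (0,-14.3) -> (0,-2.7) [heading=270, move]
    FD 2.8: (0,-2.7) -> (0,-5.5) [heading=270, move]
    PD: pen down
    -- iteration 2/2 --
    BK 11.6: (0,-5.5) -> (0,6.1) [heading=270, draw]
    FD 2.8: (0,6.1) -> (0,3.3) [heading=270, draw]
    PD: pen down
  ]
  -- iteration 2/4 --
  PU: pen up
  FD 12.6: (0,3.3) -> (0,-9.3) [heading=270, move]
  REPEAT 2 [
    -- iteration 1/2 --
    BK 11.6: (0,-9.3) -> (0,2.3) [heading=270, move]
    FD 2.8: (0,2.3) -> (0,-0.5) [heading=270, move]
    PD: pen down
    -- iteration 2/2 --
    BK 11.6: (0,-0.5) -> (0,11.1) [heading=270, draw]
    FD 2.8: (0,11.1) -> (0,8.3) [heading=270, draw]
    PD: pen down
  ]
  -- iteration 3/4 --
  PU: pen up
  FD 12.6: (0,8.3) -> (0,-4.3) [heading=270, move]
  REPEAT 2 [
    -- iteration 1/2 --
    BK 11.6: (0,-4.3) -> (0,7.3) [heading=270, move]
    FD 2.8: (0,7.3) -> (0,4.5) [heading=270, move]
    PD: pen down
    -- iteration 2/2 --
    BK 11.6: (0,4.5) -> (0,16.1) [heading=270, draw]
    FD 2.8: (0,16.1) -> (0,13.3) [heading=270, draw]
    PD: pen down
  ]
  -- iteration 4/4 --
  PU: pen up
  FD 12.6: (0,13.3) -> (0,0.7) [heading=270, move]
  REPEAT 2 [
    -- iteration 1/2 --
    BK 11.6: (0,0.7) -> (0,12.3) [heading=270, move]
    FD 2.8: (0,12.3) -> (0,9.5) [heading=270, move]
    PD: pen down
    -- iteration 2/2 --
    BK 11.6: (0,9.5) -> (0,21.1) [heading=270, draw]
    FD 2.8: (0,21.1) -> (0,18.3) [heading=270, draw]
    PD: pen down
  ]
]
PU: pen up
FD 7: (0,18.3) -> (0,11.3) [heading=270, move]
RT 175: heading 270 -> 95
LT 180: heading 95 -> 275
Final: pos=(0,11.3), heading=275, 10 segment(s) drawn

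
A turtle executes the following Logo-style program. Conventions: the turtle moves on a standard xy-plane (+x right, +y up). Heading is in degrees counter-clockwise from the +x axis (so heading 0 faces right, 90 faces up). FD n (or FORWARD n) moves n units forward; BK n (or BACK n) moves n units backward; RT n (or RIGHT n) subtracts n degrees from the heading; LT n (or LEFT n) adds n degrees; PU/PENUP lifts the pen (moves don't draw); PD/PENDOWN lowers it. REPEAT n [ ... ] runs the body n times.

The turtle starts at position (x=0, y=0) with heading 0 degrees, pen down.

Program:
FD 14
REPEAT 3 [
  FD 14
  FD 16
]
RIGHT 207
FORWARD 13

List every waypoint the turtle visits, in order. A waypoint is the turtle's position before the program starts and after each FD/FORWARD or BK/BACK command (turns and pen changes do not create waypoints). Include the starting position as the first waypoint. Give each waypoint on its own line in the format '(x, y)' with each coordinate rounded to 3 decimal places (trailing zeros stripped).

Answer: (0, 0)
(14, 0)
(28, 0)
(44, 0)
(58, 0)
(74, 0)
(88, 0)
(104, 0)
(92.417, 5.902)

Derivation:
Executing turtle program step by step:
Start: pos=(0,0), heading=0, pen down
FD 14: (0,0) -> (14,0) [heading=0, draw]
REPEAT 3 [
  -- iteration 1/3 --
  FD 14: (14,0) -> (28,0) [heading=0, draw]
  FD 16: (28,0) -> (44,0) [heading=0, draw]
  -- iteration 2/3 --
  FD 14: (44,0) -> (58,0) [heading=0, draw]
  FD 16: (58,0) -> (74,0) [heading=0, draw]
  -- iteration 3/3 --
  FD 14: (74,0) -> (88,0) [heading=0, draw]
  FD 16: (88,0) -> (104,0) [heading=0, draw]
]
RT 207: heading 0 -> 153
FD 13: (104,0) -> (92.417,5.902) [heading=153, draw]
Final: pos=(92.417,5.902), heading=153, 8 segment(s) drawn
Waypoints (9 total):
(0, 0)
(14, 0)
(28, 0)
(44, 0)
(58, 0)
(74, 0)
(88, 0)
(104, 0)
(92.417, 5.902)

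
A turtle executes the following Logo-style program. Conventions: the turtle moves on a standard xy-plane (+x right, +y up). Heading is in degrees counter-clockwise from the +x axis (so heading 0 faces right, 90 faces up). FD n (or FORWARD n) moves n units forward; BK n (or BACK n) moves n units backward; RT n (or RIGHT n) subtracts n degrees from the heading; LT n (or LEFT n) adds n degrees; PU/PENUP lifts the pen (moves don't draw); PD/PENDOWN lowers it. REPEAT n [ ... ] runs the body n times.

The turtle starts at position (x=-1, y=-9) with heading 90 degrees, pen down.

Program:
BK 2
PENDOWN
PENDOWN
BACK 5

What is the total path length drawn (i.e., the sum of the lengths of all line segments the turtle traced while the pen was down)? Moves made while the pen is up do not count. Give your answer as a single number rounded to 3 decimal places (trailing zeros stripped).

Executing turtle program step by step:
Start: pos=(-1,-9), heading=90, pen down
BK 2: (-1,-9) -> (-1,-11) [heading=90, draw]
PD: pen down
PD: pen down
BK 5: (-1,-11) -> (-1,-16) [heading=90, draw]
Final: pos=(-1,-16), heading=90, 2 segment(s) drawn

Segment lengths:
  seg 1: (-1,-9) -> (-1,-11), length = 2
  seg 2: (-1,-11) -> (-1,-16), length = 5
Total = 7

Answer: 7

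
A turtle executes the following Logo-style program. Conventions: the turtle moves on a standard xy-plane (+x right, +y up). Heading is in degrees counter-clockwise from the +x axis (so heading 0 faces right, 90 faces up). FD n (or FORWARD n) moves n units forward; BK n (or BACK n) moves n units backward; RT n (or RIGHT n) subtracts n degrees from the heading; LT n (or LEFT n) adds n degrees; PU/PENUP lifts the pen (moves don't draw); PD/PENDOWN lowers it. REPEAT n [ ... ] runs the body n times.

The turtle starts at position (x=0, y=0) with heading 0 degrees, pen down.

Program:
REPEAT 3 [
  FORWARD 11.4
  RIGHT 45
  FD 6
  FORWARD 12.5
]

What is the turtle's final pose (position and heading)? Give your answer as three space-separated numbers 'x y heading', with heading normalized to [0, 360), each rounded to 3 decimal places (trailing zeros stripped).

Answer: 19.461 -64.124 225

Derivation:
Executing turtle program step by step:
Start: pos=(0,0), heading=0, pen down
REPEAT 3 [
  -- iteration 1/3 --
  FD 11.4: (0,0) -> (11.4,0) [heading=0, draw]
  RT 45: heading 0 -> 315
  FD 6: (11.4,0) -> (15.643,-4.243) [heading=315, draw]
  FD 12.5: (15.643,-4.243) -> (24.481,-13.081) [heading=315, draw]
  -- iteration 2/3 --
  FD 11.4: (24.481,-13.081) -> (32.542,-21.142) [heading=315, draw]
  RT 45: heading 315 -> 270
  FD 6: (32.542,-21.142) -> (32.542,-27.142) [heading=270, draw]
  FD 12.5: (32.542,-27.142) -> (32.542,-39.642) [heading=270, draw]
  -- iteration 3/3 --
  FD 11.4: (32.542,-39.642) -> (32.542,-51.042) [heading=270, draw]
  RT 45: heading 270 -> 225
  FD 6: (32.542,-51.042) -> (28.3,-55.285) [heading=225, draw]
  FD 12.5: (28.3,-55.285) -> (19.461,-64.124) [heading=225, draw]
]
Final: pos=(19.461,-64.124), heading=225, 9 segment(s) drawn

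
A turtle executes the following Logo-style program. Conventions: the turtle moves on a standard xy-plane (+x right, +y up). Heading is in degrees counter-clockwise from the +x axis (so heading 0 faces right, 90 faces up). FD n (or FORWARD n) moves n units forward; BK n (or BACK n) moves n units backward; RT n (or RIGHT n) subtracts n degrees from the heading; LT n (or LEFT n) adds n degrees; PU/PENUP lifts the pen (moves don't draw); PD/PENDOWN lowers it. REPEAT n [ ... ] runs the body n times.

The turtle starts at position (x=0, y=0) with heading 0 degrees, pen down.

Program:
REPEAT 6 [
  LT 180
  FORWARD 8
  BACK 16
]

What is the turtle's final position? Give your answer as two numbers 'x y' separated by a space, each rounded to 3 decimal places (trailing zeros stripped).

Executing turtle program step by step:
Start: pos=(0,0), heading=0, pen down
REPEAT 6 [
  -- iteration 1/6 --
  LT 180: heading 0 -> 180
  FD 8: (0,0) -> (-8,0) [heading=180, draw]
  BK 16: (-8,0) -> (8,0) [heading=180, draw]
  -- iteration 2/6 --
  LT 180: heading 180 -> 0
  FD 8: (8,0) -> (16,0) [heading=0, draw]
  BK 16: (16,0) -> (0,0) [heading=0, draw]
  -- iteration 3/6 --
  LT 180: heading 0 -> 180
  FD 8: (0,0) -> (-8,0) [heading=180, draw]
  BK 16: (-8,0) -> (8,0) [heading=180, draw]
  -- iteration 4/6 --
  LT 180: heading 180 -> 0
  FD 8: (8,0) -> (16,0) [heading=0, draw]
  BK 16: (16,0) -> (0,0) [heading=0, draw]
  -- iteration 5/6 --
  LT 180: heading 0 -> 180
  FD 8: (0,0) -> (-8,0) [heading=180, draw]
  BK 16: (-8,0) -> (8,0) [heading=180, draw]
  -- iteration 6/6 --
  LT 180: heading 180 -> 0
  FD 8: (8,0) -> (16,0) [heading=0, draw]
  BK 16: (16,0) -> (0,0) [heading=0, draw]
]
Final: pos=(0,0), heading=0, 12 segment(s) drawn

Answer: 0 0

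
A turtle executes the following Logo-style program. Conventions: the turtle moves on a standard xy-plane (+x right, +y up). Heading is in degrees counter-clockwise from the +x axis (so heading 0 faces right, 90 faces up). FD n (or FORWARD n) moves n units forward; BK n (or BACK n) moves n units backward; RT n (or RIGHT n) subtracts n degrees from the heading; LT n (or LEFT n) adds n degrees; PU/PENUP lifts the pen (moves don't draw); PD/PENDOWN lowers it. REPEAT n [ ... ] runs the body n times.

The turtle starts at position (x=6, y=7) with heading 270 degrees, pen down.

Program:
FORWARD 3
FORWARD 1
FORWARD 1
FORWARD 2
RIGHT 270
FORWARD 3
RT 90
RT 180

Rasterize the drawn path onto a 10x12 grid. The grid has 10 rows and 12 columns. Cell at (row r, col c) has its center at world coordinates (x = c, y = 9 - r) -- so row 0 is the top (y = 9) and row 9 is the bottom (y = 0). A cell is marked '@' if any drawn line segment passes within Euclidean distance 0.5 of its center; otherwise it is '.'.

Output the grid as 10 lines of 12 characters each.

Segment 0: (6,7) -> (6,4)
Segment 1: (6,4) -> (6,3)
Segment 2: (6,3) -> (6,2)
Segment 3: (6,2) -> (6,0)
Segment 4: (6,0) -> (9,0)

Answer: ............
............
......@.....
......@.....
......@.....
......@.....
......@.....
......@.....
......@.....
......@@@@..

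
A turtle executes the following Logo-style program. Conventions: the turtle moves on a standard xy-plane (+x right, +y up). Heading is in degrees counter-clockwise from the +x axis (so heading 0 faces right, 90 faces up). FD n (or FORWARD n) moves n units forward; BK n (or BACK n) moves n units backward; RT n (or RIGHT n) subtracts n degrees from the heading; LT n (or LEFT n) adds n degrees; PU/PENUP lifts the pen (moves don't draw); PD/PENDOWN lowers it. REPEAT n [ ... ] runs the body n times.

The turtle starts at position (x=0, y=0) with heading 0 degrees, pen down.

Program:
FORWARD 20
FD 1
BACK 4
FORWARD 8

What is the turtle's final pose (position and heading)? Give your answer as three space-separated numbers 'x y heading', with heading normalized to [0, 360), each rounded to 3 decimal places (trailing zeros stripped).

Executing turtle program step by step:
Start: pos=(0,0), heading=0, pen down
FD 20: (0,0) -> (20,0) [heading=0, draw]
FD 1: (20,0) -> (21,0) [heading=0, draw]
BK 4: (21,0) -> (17,0) [heading=0, draw]
FD 8: (17,0) -> (25,0) [heading=0, draw]
Final: pos=(25,0), heading=0, 4 segment(s) drawn

Answer: 25 0 0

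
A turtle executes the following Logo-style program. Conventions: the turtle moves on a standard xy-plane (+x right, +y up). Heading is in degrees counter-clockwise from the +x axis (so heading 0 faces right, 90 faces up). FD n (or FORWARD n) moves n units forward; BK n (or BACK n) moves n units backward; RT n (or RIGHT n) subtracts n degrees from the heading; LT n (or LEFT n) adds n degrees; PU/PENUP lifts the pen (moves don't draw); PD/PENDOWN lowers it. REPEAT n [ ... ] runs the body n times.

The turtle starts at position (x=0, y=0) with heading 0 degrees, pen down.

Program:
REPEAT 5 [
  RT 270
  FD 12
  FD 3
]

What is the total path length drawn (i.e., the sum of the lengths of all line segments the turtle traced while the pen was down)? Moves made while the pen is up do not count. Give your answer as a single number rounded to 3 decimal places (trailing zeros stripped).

Executing turtle program step by step:
Start: pos=(0,0), heading=0, pen down
REPEAT 5 [
  -- iteration 1/5 --
  RT 270: heading 0 -> 90
  FD 12: (0,0) -> (0,12) [heading=90, draw]
  FD 3: (0,12) -> (0,15) [heading=90, draw]
  -- iteration 2/5 --
  RT 270: heading 90 -> 180
  FD 12: (0,15) -> (-12,15) [heading=180, draw]
  FD 3: (-12,15) -> (-15,15) [heading=180, draw]
  -- iteration 3/5 --
  RT 270: heading 180 -> 270
  FD 12: (-15,15) -> (-15,3) [heading=270, draw]
  FD 3: (-15,3) -> (-15,0) [heading=270, draw]
  -- iteration 4/5 --
  RT 270: heading 270 -> 0
  FD 12: (-15,0) -> (-3,0) [heading=0, draw]
  FD 3: (-3,0) -> (0,0) [heading=0, draw]
  -- iteration 5/5 --
  RT 270: heading 0 -> 90
  FD 12: (0,0) -> (0,12) [heading=90, draw]
  FD 3: (0,12) -> (0,15) [heading=90, draw]
]
Final: pos=(0,15), heading=90, 10 segment(s) drawn

Segment lengths:
  seg 1: (0,0) -> (0,12), length = 12
  seg 2: (0,12) -> (0,15), length = 3
  seg 3: (0,15) -> (-12,15), length = 12
  seg 4: (-12,15) -> (-15,15), length = 3
  seg 5: (-15,15) -> (-15,3), length = 12
  seg 6: (-15,3) -> (-15,0), length = 3
  seg 7: (-15,0) -> (-3,0), length = 12
  seg 8: (-3,0) -> (0,0), length = 3
  seg 9: (0,0) -> (0,12), length = 12
  seg 10: (0,12) -> (0,15), length = 3
Total = 75

Answer: 75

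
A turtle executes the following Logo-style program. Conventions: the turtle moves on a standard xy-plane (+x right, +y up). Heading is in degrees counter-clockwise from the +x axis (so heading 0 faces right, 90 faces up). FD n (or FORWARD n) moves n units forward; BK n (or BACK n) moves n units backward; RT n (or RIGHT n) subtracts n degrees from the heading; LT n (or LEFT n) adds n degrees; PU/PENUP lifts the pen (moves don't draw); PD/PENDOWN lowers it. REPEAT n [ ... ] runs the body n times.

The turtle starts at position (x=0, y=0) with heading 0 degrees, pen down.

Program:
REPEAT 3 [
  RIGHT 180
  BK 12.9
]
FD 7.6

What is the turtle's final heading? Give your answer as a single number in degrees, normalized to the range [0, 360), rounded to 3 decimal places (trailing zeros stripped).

Answer: 180

Derivation:
Executing turtle program step by step:
Start: pos=(0,0), heading=0, pen down
REPEAT 3 [
  -- iteration 1/3 --
  RT 180: heading 0 -> 180
  BK 12.9: (0,0) -> (12.9,0) [heading=180, draw]
  -- iteration 2/3 --
  RT 180: heading 180 -> 0
  BK 12.9: (12.9,0) -> (0,0) [heading=0, draw]
  -- iteration 3/3 --
  RT 180: heading 0 -> 180
  BK 12.9: (0,0) -> (12.9,0) [heading=180, draw]
]
FD 7.6: (12.9,0) -> (5.3,0) [heading=180, draw]
Final: pos=(5.3,0), heading=180, 4 segment(s) drawn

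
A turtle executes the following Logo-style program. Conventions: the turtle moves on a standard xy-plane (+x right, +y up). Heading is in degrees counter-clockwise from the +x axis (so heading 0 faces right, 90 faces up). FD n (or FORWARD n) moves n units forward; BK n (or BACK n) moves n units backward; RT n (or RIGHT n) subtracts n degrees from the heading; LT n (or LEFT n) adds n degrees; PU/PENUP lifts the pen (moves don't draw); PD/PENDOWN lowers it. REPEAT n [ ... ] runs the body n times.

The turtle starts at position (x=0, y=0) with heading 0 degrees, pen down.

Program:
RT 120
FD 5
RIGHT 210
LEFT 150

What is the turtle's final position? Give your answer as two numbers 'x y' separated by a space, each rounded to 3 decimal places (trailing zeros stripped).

Executing turtle program step by step:
Start: pos=(0,0), heading=0, pen down
RT 120: heading 0 -> 240
FD 5: (0,0) -> (-2.5,-4.33) [heading=240, draw]
RT 210: heading 240 -> 30
LT 150: heading 30 -> 180
Final: pos=(-2.5,-4.33), heading=180, 1 segment(s) drawn

Answer: -2.5 -4.33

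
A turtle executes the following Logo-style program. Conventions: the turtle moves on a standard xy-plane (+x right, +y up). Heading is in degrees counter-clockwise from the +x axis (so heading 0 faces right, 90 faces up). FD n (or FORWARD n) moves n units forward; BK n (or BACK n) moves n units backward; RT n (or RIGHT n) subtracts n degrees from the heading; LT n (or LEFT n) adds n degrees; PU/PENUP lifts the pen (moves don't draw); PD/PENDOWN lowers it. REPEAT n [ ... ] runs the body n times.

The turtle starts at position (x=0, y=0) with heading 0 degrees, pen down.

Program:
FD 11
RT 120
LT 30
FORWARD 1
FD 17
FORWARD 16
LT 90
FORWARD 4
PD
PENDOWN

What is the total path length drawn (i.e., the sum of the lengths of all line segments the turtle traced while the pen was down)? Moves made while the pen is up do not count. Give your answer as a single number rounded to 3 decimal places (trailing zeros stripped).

Executing turtle program step by step:
Start: pos=(0,0), heading=0, pen down
FD 11: (0,0) -> (11,0) [heading=0, draw]
RT 120: heading 0 -> 240
LT 30: heading 240 -> 270
FD 1: (11,0) -> (11,-1) [heading=270, draw]
FD 17: (11,-1) -> (11,-18) [heading=270, draw]
FD 16: (11,-18) -> (11,-34) [heading=270, draw]
LT 90: heading 270 -> 0
FD 4: (11,-34) -> (15,-34) [heading=0, draw]
PD: pen down
PD: pen down
Final: pos=(15,-34), heading=0, 5 segment(s) drawn

Segment lengths:
  seg 1: (0,0) -> (11,0), length = 11
  seg 2: (11,0) -> (11,-1), length = 1
  seg 3: (11,-1) -> (11,-18), length = 17
  seg 4: (11,-18) -> (11,-34), length = 16
  seg 5: (11,-34) -> (15,-34), length = 4
Total = 49

Answer: 49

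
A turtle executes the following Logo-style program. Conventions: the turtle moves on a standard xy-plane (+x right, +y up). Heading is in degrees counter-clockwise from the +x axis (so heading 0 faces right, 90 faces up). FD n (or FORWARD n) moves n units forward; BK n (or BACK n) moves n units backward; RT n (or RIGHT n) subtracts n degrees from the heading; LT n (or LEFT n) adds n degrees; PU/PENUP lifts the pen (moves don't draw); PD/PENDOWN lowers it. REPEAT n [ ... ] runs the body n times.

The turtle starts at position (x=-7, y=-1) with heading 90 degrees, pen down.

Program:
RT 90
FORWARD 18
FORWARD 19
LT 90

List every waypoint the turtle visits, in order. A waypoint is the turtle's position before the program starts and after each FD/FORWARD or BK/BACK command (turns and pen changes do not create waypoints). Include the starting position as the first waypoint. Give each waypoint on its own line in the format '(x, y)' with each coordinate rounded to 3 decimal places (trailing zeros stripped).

Answer: (-7, -1)
(11, -1)
(30, -1)

Derivation:
Executing turtle program step by step:
Start: pos=(-7,-1), heading=90, pen down
RT 90: heading 90 -> 0
FD 18: (-7,-1) -> (11,-1) [heading=0, draw]
FD 19: (11,-1) -> (30,-1) [heading=0, draw]
LT 90: heading 0 -> 90
Final: pos=(30,-1), heading=90, 2 segment(s) drawn
Waypoints (3 total):
(-7, -1)
(11, -1)
(30, -1)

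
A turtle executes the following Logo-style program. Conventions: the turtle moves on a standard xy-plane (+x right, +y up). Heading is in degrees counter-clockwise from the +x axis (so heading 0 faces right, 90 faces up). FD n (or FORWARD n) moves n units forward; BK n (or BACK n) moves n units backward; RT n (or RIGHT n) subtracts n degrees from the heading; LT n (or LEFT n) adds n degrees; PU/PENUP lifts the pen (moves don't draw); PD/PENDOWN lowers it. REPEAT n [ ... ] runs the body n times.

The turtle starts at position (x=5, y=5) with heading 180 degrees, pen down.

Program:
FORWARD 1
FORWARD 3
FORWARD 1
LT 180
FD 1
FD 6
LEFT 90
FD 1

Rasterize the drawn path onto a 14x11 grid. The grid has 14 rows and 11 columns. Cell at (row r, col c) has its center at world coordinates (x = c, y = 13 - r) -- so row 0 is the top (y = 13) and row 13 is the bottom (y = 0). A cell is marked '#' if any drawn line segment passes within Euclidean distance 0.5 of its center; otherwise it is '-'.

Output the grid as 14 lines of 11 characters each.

Segment 0: (5,5) -> (4,5)
Segment 1: (4,5) -> (1,5)
Segment 2: (1,5) -> (0,5)
Segment 3: (0,5) -> (1,5)
Segment 4: (1,5) -> (7,5)
Segment 5: (7,5) -> (7,6)

Answer: -----------
-----------
-----------
-----------
-----------
-----------
-----------
-------#---
########---
-----------
-----------
-----------
-----------
-----------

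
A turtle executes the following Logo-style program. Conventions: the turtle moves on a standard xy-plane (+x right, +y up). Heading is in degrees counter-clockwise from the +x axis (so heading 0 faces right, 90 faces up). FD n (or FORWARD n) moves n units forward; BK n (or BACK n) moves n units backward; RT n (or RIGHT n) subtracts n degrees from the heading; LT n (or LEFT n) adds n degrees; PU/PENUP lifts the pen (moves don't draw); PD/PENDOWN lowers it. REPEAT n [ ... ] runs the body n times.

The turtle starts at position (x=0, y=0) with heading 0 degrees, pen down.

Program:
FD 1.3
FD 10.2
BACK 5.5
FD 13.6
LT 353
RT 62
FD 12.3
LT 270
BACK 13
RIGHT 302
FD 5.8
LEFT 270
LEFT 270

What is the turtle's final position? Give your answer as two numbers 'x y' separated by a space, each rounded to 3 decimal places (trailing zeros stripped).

Executing turtle program step by step:
Start: pos=(0,0), heading=0, pen down
FD 1.3: (0,0) -> (1.3,0) [heading=0, draw]
FD 10.2: (1.3,0) -> (11.5,0) [heading=0, draw]
BK 5.5: (11.5,0) -> (6,0) [heading=0, draw]
FD 13.6: (6,0) -> (19.6,0) [heading=0, draw]
LT 353: heading 0 -> 353
RT 62: heading 353 -> 291
FD 12.3: (19.6,0) -> (24.008,-11.483) [heading=291, draw]
LT 270: heading 291 -> 201
BK 13: (24.008,-11.483) -> (36.144,-6.824) [heading=201, draw]
RT 302: heading 201 -> 259
FD 5.8: (36.144,-6.824) -> (35.038,-12.518) [heading=259, draw]
LT 270: heading 259 -> 169
LT 270: heading 169 -> 79
Final: pos=(35.038,-12.518), heading=79, 7 segment(s) drawn

Answer: 35.038 -12.518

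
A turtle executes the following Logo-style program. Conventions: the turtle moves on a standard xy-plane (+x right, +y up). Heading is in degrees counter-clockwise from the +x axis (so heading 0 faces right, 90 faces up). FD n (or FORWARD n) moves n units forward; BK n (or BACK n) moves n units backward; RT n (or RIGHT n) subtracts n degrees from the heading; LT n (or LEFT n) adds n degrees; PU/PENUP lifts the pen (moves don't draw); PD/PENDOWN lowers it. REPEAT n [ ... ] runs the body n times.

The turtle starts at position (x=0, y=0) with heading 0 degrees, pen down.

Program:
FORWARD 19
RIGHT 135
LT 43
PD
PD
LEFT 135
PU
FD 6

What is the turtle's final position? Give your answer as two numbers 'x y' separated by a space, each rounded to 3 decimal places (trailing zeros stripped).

Executing turtle program step by step:
Start: pos=(0,0), heading=0, pen down
FD 19: (0,0) -> (19,0) [heading=0, draw]
RT 135: heading 0 -> 225
LT 43: heading 225 -> 268
PD: pen down
PD: pen down
LT 135: heading 268 -> 43
PU: pen up
FD 6: (19,0) -> (23.388,4.092) [heading=43, move]
Final: pos=(23.388,4.092), heading=43, 1 segment(s) drawn

Answer: 23.388 4.092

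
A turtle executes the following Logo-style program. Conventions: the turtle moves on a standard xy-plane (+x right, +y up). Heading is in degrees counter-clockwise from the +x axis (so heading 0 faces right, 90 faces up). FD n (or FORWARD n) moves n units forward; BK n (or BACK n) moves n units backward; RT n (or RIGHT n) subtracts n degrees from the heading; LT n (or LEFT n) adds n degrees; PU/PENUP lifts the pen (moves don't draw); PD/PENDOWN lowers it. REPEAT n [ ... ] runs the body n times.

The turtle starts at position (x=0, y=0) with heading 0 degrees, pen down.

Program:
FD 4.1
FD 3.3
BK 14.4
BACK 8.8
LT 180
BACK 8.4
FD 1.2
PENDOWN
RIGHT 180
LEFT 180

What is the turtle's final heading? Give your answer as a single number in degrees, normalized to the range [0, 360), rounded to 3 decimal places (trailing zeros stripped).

Executing turtle program step by step:
Start: pos=(0,0), heading=0, pen down
FD 4.1: (0,0) -> (4.1,0) [heading=0, draw]
FD 3.3: (4.1,0) -> (7.4,0) [heading=0, draw]
BK 14.4: (7.4,0) -> (-7,0) [heading=0, draw]
BK 8.8: (-7,0) -> (-15.8,0) [heading=0, draw]
LT 180: heading 0 -> 180
BK 8.4: (-15.8,0) -> (-7.4,0) [heading=180, draw]
FD 1.2: (-7.4,0) -> (-8.6,0) [heading=180, draw]
PD: pen down
RT 180: heading 180 -> 0
LT 180: heading 0 -> 180
Final: pos=(-8.6,0), heading=180, 6 segment(s) drawn

Answer: 180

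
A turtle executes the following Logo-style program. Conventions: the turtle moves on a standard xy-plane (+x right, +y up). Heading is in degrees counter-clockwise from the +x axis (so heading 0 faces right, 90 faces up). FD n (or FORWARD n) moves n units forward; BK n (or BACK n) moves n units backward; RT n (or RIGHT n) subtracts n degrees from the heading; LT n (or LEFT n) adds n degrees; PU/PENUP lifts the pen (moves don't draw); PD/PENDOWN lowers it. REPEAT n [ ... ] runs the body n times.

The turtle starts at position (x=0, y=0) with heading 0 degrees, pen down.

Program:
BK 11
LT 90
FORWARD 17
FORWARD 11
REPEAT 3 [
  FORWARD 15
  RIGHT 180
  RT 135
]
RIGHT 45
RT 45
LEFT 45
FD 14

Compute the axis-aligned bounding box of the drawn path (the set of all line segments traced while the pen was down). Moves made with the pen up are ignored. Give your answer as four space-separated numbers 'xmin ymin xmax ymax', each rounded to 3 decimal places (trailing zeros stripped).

Executing turtle program step by step:
Start: pos=(0,0), heading=0, pen down
BK 11: (0,0) -> (-11,0) [heading=0, draw]
LT 90: heading 0 -> 90
FD 17: (-11,0) -> (-11,17) [heading=90, draw]
FD 11: (-11,17) -> (-11,28) [heading=90, draw]
REPEAT 3 [
  -- iteration 1/3 --
  FD 15: (-11,28) -> (-11,43) [heading=90, draw]
  RT 180: heading 90 -> 270
  RT 135: heading 270 -> 135
  -- iteration 2/3 --
  FD 15: (-11,43) -> (-21.607,53.607) [heading=135, draw]
  RT 180: heading 135 -> 315
  RT 135: heading 315 -> 180
  -- iteration 3/3 --
  FD 15: (-21.607,53.607) -> (-36.607,53.607) [heading=180, draw]
  RT 180: heading 180 -> 0
  RT 135: heading 0 -> 225
]
RT 45: heading 225 -> 180
RT 45: heading 180 -> 135
LT 45: heading 135 -> 180
FD 14: (-36.607,53.607) -> (-50.607,53.607) [heading=180, draw]
Final: pos=(-50.607,53.607), heading=180, 7 segment(s) drawn

Segment endpoints: x in {-50.607, -36.607, -21.607, -11, -11, -11, 0}, y in {0, 17, 28, 43, 53.607, 53.607, 53.607}
xmin=-50.607, ymin=0, xmax=0, ymax=53.607

Answer: -50.607 0 0 53.607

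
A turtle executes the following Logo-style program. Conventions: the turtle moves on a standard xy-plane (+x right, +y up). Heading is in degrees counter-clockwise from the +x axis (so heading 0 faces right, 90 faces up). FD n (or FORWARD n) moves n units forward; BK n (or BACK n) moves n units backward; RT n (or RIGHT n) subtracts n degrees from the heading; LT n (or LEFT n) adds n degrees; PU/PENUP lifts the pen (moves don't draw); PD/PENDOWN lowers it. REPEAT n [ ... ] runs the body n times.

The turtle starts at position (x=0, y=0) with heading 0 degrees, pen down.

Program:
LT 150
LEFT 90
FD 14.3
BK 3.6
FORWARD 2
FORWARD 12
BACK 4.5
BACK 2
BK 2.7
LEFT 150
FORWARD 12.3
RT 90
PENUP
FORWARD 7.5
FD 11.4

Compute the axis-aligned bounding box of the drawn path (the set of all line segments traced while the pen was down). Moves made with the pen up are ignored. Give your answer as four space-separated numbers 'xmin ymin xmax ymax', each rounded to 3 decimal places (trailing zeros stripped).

Executing turtle program step by step:
Start: pos=(0,0), heading=0, pen down
LT 150: heading 0 -> 150
LT 90: heading 150 -> 240
FD 14.3: (0,0) -> (-7.15,-12.384) [heading=240, draw]
BK 3.6: (-7.15,-12.384) -> (-5.35,-9.266) [heading=240, draw]
FD 2: (-5.35,-9.266) -> (-6.35,-10.999) [heading=240, draw]
FD 12: (-6.35,-10.999) -> (-12.35,-21.391) [heading=240, draw]
BK 4.5: (-12.35,-21.391) -> (-10.1,-17.494) [heading=240, draw]
BK 2: (-10.1,-17.494) -> (-9.1,-15.762) [heading=240, draw]
BK 2.7: (-9.1,-15.762) -> (-7.75,-13.423) [heading=240, draw]
LT 150: heading 240 -> 30
FD 12.3: (-7.75,-13.423) -> (2.902,-7.273) [heading=30, draw]
RT 90: heading 30 -> 300
PU: pen up
FD 7.5: (2.902,-7.273) -> (6.652,-13.769) [heading=300, move]
FD 11.4: (6.652,-13.769) -> (12.352,-23.641) [heading=300, move]
Final: pos=(12.352,-23.641), heading=300, 8 segment(s) drawn

Segment endpoints: x in {-12.35, -10.1, -9.1, -7.75, -7.15, -6.35, -5.35, 0, 2.902}, y in {-21.391, -17.494, -15.762, -13.423, -12.384, -10.999, -9.266, -7.273, 0}
xmin=-12.35, ymin=-21.391, xmax=2.902, ymax=0

Answer: -12.35 -21.391 2.902 0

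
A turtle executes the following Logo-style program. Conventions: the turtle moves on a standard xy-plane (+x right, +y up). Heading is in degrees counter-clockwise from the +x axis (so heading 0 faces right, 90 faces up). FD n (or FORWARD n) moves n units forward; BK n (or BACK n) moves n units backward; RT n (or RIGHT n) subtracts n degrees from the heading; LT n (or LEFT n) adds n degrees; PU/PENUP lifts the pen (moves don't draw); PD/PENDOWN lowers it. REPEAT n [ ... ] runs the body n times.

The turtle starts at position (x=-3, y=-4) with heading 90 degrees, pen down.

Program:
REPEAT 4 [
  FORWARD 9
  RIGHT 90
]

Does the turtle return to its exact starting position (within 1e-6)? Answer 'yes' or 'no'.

Answer: yes

Derivation:
Executing turtle program step by step:
Start: pos=(-3,-4), heading=90, pen down
REPEAT 4 [
  -- iteration 1/4 --
  FD 9: (-3,-4) -> (-3,5) [heading=90, draw]
  RT 90: heading 90 -> 0
  -- iteration 2/4 --
  FD 9: (-3,5) -> (6,5) [heading=0, draw]
  RT 90: heading 0 -> 270
  -- iteration 3/4 --
  FD 9: (6,5) -> (6,-4) [heading=270, draw]
  RT 90: heading 270 -> 180
  -- iteration 4/4 --
  FD 9: (6,-4) -> (-3,-4) [heading=180, draw]
  RT 90: heading 180 -> 90
]
Final: pos=(-3,-4), heading=90, 4 segment(s) drawn

Start position: (-3, -4)
Final position: (-3, -4)
Distance = 0; < 1e-6 -> CLOSED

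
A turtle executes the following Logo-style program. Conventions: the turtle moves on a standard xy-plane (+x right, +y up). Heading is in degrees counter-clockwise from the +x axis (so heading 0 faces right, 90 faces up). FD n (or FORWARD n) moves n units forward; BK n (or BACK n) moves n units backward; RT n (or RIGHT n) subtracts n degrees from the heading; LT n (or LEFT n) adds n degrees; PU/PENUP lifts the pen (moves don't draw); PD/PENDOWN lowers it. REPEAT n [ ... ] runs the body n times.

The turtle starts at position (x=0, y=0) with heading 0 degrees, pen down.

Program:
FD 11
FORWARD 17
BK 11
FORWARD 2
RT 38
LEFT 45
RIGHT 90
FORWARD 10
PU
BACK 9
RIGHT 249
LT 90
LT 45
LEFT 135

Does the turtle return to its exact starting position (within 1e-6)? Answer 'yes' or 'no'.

Answer: no

Derivation:
Executing turtle program step by step:
Start: pos=(0,0), heading=0, pen down
FD 11: (0,0) -> (11,0) [heading=0, draw]
FD 17: (11,0) -> (28,0) [heading=0, draw]
BK 11: (28,0) -> (17,0) [heading=0, draw]
FD 2: (17,0) -> (19,0) [heading=0, draw]
RT 38: heading 0 -> 322
LT 45: heading 322 -> 7
RT 90: heading 7 -> 277
FD 10: (19,0) -> (20.219,-9.925) [heading=277, draw]
PU: pen up
BK 9: (20.219,-9.925) -> (19.122,-0.993) [heading=277, move]
RT 249: heading 277 -> 28
LT 90: heading 28 -> 118
LT 45: heading 118 -> 163
LT 135: heading 163 -> 298
Final: pos=(19.122,-0.993), heading=298, 5 segment(s) drawn

Start position: (0, 0)
Final position: (19.122, -0.993)
Distance = 19.148; >= 1e-6 -> NOT closed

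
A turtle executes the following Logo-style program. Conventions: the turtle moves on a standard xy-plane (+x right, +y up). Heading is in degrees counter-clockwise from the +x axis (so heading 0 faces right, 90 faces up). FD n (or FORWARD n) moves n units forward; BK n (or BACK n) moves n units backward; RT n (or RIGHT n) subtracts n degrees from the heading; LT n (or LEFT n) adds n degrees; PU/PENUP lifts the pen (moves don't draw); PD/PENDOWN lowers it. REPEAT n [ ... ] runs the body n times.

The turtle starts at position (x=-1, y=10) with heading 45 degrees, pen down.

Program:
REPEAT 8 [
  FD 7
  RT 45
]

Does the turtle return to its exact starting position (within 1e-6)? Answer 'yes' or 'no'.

Executing turtle program step by step:
Start: pos=(-1,10), heading=45, pen down
REPEAT 8 [
  -- iteration 1/8 --
  FD 7: (-1,10) -> (3.95,14.95) [heading=45, draw]
  RT 45: heading 45 -> 0
  -- iteration 2/8 --
  FD 7: (3.95,14.95) -> (10.95,14.95) [heading=0, draw]
  RT 45: heading 0 -> 315
  -- iteration 3/8 --
  FD 7: (10.95,14.95) -> (15.899,10) [heading=315, draw]
  RT 45: heading 315 -> 270
  -- iteration 4/8 --
  FD 7: (15.899,10) -> (15.899,3) [heading=270, draw]
  RT 45: heading 270 -> 225
  -- iteration 5/8 --
  FD 7: (15.899,3) -> (10.95,-1.95) [heading=225, draw]
  RT 45: heading 225 -> 180
  -- iteration 6/8 --
  FD 7: (10.95,-1.95) -> (3.95,-1.95) [heading=180, draw]
  RT 45: heading 180 -> 135
  -- iteration 7/8 --
  FD 7: (3.95,-1.95) -> (-1,3) [heading=135, draw]
  RT 45: heading 135 -> 90
  -- iteration 8/8 --
  FD 7: (-1,3) -> (-1,10) [heading=90, draw]
  RT 45: heading 90 -> 45
]
Final: pos=(-1,10), heading=45, 8 segment(s) drawn

Start position: (-1, 10)
Final position: (-1, 10)
Distance = 0; < 1e-6 -> CLOSED

Answer: yes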